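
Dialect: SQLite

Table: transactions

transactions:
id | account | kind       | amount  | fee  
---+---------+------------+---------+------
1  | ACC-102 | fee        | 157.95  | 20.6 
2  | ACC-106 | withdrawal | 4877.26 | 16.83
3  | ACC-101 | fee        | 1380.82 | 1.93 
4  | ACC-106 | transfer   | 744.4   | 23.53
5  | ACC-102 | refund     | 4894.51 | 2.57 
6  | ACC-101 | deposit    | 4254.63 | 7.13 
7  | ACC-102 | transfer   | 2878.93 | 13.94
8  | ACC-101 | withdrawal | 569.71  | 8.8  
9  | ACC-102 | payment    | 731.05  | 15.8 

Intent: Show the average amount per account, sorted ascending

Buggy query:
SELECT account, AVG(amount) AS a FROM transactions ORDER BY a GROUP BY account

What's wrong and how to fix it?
Bug: ORDER BY appears before GROUP BY; SQL clause order requires GROUP BY first

Fix: Move ORDER BY to the end, after GROUP BY

Corrected query:
SELECT account, AVG(amount) AS a FROM transactions GROUP BY account ORDER BY a

Result:
account | a          
--------+------------
ACC-101 | 2068.386667
ACC-102 | 2165.61    
ACC-106 | 2810.83    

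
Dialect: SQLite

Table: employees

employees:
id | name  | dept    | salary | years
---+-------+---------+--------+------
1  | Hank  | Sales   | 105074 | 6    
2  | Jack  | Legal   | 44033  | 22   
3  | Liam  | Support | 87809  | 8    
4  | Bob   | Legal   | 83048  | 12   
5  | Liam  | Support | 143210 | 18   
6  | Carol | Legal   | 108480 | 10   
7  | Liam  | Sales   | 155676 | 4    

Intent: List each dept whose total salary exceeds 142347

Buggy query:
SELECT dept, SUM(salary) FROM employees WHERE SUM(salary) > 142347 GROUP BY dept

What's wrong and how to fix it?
Bug: SUM(salary) is an aggregate, but WHERE filters rows before aggregation

Fix: Use HAVING (which filters groups after aggregation) instead of WHERE

Corrected query:
SELECT dept, SUM(salary) FROM employees GROUP BY dept HAVING SUM(salary) > 142347

Result:
dept    | SUM(salary)
--------+------------
Legal   | 235561     
Sales   | 260750     
Support | 231019     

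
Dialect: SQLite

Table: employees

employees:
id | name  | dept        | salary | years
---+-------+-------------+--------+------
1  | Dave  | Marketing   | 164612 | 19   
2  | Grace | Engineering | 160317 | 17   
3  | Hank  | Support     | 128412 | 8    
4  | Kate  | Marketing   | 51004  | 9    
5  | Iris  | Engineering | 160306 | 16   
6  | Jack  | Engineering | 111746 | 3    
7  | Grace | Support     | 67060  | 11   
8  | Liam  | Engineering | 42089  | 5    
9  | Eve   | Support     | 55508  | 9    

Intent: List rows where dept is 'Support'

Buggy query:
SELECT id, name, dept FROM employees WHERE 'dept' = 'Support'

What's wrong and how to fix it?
Bug: Single quotes denote string literals in SQL; the column name is being compared as a constant string

Fix: Remove the quotes around the column name (or use double quotes for an identifier)

Corrected query:
SELECT id, name, dept FROM employees WHERE dept = 'Support'

Result:
id | name  | dept   
---+-------+--------
3  | Hank  | Support
7  | Grace | Support
9  | Eve   | Support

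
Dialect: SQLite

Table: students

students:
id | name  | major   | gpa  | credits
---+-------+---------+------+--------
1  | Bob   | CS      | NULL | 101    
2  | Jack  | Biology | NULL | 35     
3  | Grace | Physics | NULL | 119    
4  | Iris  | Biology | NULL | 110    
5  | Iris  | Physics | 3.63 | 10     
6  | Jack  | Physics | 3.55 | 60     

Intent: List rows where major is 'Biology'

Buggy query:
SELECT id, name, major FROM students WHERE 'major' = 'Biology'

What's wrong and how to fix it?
Bug: 'major' in single quotes is a string literal, not the column; the comparison is literal-vs-literal and never true

Fix: Remove the quotes around the column name (or use double quotes for an identifier)

Corrected query:
SELECT id, name, major FROM students WHERE major = 'Biology'

Result:
id | name | major  
---+------+--------
2  | Jack | Biology
4  | Iris | Biology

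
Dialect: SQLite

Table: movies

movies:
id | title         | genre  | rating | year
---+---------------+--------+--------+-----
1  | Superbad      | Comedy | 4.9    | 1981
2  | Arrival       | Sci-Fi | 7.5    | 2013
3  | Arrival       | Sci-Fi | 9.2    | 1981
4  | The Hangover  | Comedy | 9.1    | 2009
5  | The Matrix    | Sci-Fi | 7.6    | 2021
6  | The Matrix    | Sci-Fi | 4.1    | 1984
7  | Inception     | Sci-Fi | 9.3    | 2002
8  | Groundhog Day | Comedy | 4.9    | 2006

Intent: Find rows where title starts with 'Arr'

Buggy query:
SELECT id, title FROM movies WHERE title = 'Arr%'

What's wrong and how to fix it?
Bug: Wildcards only work with LIKE; '=' treats '%' as a literal character

Fix: Replace '=' with LIKE so 'Arr%' is treated as a pattern

Corrected query:
SELECT id, title FROM movies WHERE title LIKE 'Arr%'

Result:
id | title  
---+--------
2  | Arrival
3  | Arrival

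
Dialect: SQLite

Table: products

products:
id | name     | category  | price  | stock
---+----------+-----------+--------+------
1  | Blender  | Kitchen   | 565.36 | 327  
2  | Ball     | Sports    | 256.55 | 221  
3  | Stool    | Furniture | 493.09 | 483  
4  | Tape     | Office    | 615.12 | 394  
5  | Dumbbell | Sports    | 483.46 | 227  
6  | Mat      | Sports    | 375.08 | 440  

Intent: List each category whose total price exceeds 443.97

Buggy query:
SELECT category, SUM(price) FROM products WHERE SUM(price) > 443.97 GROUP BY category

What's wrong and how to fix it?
Bug: Aggregate functions cannot appear in a WHERE clause

Fix: Move the aggregate condition to a HAVING clause

Corrected query:
SELECT category, SUM(price) FROM products GROUP BY category HAVING SUM(price) > 443.97

Result:
category  | SUM(price)
----------+-----------
Furniture | 493.09    
Kitchen   | 565.36    
Office    | 615.12    
Sports    | 1115.09   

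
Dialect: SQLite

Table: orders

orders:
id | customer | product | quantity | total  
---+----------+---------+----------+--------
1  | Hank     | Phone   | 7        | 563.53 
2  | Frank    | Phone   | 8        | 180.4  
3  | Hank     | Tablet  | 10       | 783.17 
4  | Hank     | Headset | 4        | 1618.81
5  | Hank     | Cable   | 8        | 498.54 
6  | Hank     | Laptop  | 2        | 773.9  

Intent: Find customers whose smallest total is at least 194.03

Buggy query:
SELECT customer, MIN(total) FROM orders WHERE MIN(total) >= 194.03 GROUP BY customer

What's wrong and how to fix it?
Bug: MIN() in WHERE is a misuse of aggregate

Fix: Use HAVING for the per-group MIN condition

Corrected query:
SELECT customer, MIN(total) FROM orders GROUP BY customer HAVING MIN(total) >= 194.03

Result:
customer | MIN(total)
---------+-----------
Hank     | 498.54    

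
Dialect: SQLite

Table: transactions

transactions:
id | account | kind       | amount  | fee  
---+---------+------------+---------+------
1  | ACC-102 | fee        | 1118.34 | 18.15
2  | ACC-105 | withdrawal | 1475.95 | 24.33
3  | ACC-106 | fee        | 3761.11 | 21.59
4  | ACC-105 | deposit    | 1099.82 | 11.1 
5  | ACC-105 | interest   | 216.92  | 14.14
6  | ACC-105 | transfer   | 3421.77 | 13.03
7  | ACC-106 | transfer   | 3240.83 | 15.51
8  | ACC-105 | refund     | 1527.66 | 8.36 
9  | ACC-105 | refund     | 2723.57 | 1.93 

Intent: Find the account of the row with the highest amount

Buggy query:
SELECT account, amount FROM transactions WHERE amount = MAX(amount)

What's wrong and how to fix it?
Bug: WHERE is evaluated per row; an aggregate over the whole table isn't defined there

Fix: Wrap MAX in a scalar subquery so WHERE compares against a single value

Corrected query:
SELECT account, amount FROM transactions WHERE amount = (SELECT MAX(amount) FROM transactions)

Result:
account | amount 
--------+--------
ACC-106 | 3761.11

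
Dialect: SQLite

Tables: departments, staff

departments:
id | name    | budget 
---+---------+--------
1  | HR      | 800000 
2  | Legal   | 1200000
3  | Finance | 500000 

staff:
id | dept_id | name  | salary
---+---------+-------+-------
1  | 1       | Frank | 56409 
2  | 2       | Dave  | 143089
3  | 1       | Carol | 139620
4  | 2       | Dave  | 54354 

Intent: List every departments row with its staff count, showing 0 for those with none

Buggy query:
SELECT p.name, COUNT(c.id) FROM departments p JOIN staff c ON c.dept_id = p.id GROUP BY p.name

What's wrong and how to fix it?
Bug: An inner join excludes parents with zero children

Fix: Use LEFT JOIN so parents without children still appear (COUNT(c.id) gives 0)

Corrected query:
SELECT p.name, COUNT(c.id) FROM departments p LEFT JOIN staff c ON c.dept_id = p.id GROUP BY p.name

Result:
name    | COUNT(c.id)
--------+------------
Finance | 0          
HR      | 2          
Legal   | 2          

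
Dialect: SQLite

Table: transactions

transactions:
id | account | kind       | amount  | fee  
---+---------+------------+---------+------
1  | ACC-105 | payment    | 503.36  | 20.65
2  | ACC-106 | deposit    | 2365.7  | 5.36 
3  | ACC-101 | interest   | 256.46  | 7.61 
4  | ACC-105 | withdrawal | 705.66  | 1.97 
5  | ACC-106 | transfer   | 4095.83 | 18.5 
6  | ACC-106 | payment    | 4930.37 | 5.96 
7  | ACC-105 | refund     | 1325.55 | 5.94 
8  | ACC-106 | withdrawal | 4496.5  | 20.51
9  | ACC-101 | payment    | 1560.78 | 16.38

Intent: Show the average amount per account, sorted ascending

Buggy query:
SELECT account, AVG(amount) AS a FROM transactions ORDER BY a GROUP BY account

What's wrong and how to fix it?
Bug: ORDER BY appears before GROUP BY; SQL clause order requires GROUP BY first

Fix: Reorder: SELECT … FROM … GROUP BY … ORDER BY …

Corrected query:
SELECT account, AVG(amount) AS a FROM transactions GROUP BY account ORDER BY a

Result:
account | a         
--------+-----------
ACC-105 | 844.856667
ACC-101 | 908.62    
ACC-106 | 3972.1    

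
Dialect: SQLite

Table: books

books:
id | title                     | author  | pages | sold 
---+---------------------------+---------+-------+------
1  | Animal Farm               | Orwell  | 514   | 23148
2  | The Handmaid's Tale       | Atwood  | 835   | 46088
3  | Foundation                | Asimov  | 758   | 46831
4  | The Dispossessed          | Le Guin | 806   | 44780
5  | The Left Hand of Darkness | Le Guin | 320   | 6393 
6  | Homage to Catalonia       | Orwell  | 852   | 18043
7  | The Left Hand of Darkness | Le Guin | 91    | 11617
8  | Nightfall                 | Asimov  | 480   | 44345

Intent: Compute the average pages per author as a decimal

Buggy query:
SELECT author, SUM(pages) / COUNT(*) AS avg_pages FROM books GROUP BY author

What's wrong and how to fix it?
Bug: SUM(pages) and COUNT(*) are both integers; the division truncates the fractional part

Fix: Multiply by 1.0 (or CAST to REAL) to force floating-point division

Corrected query:
SELECT author, SUM(pages) * 1.0 / COUNT(*) AS avg_pages FROM books GROUP BY author

Result:
author  | avg_pages 
--------+-----------
Asimov  | 619       
Atwood  | 835       
Le Guin | 405.666667
Orwell  | 683       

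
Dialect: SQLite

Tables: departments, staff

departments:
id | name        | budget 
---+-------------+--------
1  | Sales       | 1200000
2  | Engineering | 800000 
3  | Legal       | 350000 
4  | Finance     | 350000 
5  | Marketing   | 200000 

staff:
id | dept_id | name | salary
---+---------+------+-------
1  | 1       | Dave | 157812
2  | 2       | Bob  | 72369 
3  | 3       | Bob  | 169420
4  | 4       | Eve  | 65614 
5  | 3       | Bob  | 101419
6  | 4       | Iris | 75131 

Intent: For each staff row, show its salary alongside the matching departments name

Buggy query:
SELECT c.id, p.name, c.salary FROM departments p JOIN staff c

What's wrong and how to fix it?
Bug: Missing join condition: each staff row is matched to all departments rows instead of just its own

Fix: Specify the join condition linking the foreign key to the parent id

Corrected query:
SELECT c.id, p.name, c.salary FROM departments p JOIN staff c ON c.dept_id = p.id

Result:
id | name        | salary
---+-------------+-------
1  | Sales       | 157812
2  | Engineering | 72369 
3  | Legal       | 169420
4  | Finance     | 65614 
5  | Legal       | 101419
6  | Finance     | 75131 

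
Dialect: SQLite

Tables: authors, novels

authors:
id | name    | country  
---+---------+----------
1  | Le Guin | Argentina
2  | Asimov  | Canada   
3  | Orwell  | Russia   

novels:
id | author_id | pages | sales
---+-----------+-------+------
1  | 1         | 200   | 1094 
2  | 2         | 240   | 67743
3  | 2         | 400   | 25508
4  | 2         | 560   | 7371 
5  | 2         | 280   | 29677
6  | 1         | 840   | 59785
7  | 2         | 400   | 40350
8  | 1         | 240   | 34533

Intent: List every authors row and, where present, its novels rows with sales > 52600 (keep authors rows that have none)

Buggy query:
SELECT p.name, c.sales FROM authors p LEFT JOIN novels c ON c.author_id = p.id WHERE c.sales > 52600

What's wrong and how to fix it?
Bug: A WHERE condition on the right-hand table after LEFT JOIN drops unmatched parents

Fix: Put 'c.sales > 52600' in the JOIN's ON clause instead of WHERE

Corrected query:
SELECT p.name, c.sales FROM authors p LEFT JOIN novels c ON c.author_id = p.id AND c.sales > 52600

Result:
name    | sales
--------+------
Le Guin | 59785
Asimov  | 67743
Orwell  | NULL 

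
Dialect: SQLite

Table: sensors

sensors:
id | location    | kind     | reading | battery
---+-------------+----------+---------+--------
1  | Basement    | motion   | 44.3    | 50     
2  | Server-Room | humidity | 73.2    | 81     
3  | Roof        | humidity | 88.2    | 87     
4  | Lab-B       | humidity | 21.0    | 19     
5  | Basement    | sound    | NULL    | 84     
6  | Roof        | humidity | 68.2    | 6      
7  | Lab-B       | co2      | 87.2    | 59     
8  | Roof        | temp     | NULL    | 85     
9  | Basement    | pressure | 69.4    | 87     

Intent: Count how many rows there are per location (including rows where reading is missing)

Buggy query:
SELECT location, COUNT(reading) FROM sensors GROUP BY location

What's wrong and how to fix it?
Bug: COUNT(column) counts non-NULL values only; rows with NULL reading aren't counted

Fix: Use COUNT(*) to count all rows regardless of NULL

Corrected query:
SELECT location, COUNT(*) FROM sensors GROUP BY location

Result:
location    | COUNT(*)
------------+---------
Basement    | 3       
Lab-B       | 2       
Roof        | 3       
Server-Room | 1       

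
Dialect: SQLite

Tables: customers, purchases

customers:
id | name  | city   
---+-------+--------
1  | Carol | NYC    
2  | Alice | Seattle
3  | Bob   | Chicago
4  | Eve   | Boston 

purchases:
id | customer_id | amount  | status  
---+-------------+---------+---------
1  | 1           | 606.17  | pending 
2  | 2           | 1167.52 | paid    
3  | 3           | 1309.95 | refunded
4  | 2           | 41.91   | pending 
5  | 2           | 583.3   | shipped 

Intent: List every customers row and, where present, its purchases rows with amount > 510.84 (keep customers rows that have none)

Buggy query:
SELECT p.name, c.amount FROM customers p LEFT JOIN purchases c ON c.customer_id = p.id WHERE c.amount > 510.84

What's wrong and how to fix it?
Bug: Filtering c.amount in WHERE discards the NULL rows produced by LEFT JOIN, turning it into an inner join

Fix: Move the right-table condition into the ON clause so unmatched parents are kept

Corrected query:
SELECT p.name, c.amount FROM customers p LEFT JOIN purchases c ON c.customer_id = p.id AND c.amount > 510.84

Result:
name  | amount 
------+--------
Carol | 606.17 
Alice | 583.3  
Alice | 1167.52
Bob   | 1309.95
Eve   | NULL   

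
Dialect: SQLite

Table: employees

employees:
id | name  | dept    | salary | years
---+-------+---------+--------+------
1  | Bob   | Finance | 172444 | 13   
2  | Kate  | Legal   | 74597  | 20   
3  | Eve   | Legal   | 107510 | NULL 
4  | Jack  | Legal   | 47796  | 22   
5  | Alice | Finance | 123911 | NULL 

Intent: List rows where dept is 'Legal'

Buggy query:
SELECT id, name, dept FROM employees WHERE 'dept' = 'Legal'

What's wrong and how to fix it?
Bug: Single quotes denote string literals in SQL; the column name is being compared as a constant string

Fix: Reference the column as dept without single quotes

Corrected query:
SELECT id, name, dept FROM employees WHERE dept = 'Legal'

Result:
id | name | dept 
---+------+------
2  | Kate | Legal
3  | Eve  | Legal
4  | Jack | Legal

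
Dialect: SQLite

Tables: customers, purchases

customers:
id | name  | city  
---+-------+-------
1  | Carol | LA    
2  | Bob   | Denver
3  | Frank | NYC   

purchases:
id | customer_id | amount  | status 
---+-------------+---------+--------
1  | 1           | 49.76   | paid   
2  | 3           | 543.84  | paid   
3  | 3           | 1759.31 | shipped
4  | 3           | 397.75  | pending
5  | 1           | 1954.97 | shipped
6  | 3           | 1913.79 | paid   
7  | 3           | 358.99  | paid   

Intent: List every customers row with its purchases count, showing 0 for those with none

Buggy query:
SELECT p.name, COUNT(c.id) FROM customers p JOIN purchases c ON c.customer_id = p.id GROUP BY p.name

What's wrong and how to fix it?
Bug: INNER JOIN drops customers rows that have no matching purchases rows

Fix: Use LEFT JOIN so parents without children still appear (COUNT(c.id) gives 0)

Corrected query:
SELECT p.name, COUNT(c.id) FROM customers p LEFT JOIN purchases c ON c.customer_id = p.id GROUP BY p.name

Result:
name  | COUNT(c.id)
------+------------
Bob   | 0          
Carol | 2          
Frank | 5          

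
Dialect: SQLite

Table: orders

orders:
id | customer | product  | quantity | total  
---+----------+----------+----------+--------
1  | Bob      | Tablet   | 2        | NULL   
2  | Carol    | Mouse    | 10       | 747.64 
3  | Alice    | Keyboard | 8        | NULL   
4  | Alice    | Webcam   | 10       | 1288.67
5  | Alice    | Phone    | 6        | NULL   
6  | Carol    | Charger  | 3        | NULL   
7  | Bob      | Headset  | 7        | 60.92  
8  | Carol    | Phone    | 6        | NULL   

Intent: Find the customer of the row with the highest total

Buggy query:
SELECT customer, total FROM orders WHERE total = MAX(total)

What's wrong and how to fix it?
Bug: WHERE is evaluated per row; an aggregate over the whole table isn't defined there

Fix: Wrap MAX in a scalar subquery so WHERE compares against a single value

Corrected query:
SELECT customer, total FROM orders WHERE total = (SELECT MAX(total) FROM orders)

Result:
customer | total  
---------+--------
Alice    | 1288.67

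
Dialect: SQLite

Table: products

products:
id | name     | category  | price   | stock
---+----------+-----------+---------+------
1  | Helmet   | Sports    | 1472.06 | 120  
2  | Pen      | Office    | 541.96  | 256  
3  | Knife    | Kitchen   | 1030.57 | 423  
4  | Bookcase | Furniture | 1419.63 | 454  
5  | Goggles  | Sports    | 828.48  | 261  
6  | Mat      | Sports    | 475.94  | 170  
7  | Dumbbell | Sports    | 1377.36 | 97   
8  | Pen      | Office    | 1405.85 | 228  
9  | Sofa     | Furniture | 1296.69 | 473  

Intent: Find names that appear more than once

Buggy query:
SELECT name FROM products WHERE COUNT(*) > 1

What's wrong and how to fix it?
Bug: WHERE can't reference COUNT(*); aggregates are computed after WHERE

Fix: GROUP BY name, then filter groups with HAVING COUNT(*) > 1

Corrected query:
SELECT name FROM products GROUP BY name HAVING COUNT(*) > 1

Result:
name
----
Pen 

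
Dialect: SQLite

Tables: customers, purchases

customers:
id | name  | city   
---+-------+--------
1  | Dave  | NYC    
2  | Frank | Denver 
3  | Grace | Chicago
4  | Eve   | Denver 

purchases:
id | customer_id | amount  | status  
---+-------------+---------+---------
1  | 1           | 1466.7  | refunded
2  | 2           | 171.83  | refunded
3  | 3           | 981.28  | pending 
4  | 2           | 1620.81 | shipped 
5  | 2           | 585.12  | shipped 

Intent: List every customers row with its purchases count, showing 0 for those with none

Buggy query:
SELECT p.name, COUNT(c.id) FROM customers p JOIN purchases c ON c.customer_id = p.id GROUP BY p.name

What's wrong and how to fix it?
Bug: An inner join excludes parents with zero children

Fix: Use LEFT JOIN so parents without children still appear (COUNT(c.id) gives 0)

Corrected query:
SELECT p.name, COUNT(c.id) FROM customers p LEFT JOIN purchases c ON c.customer_id = p.id GROUP BY p.name

Result:
name  | COUNT(c.id)
------+------------
Dave  | 1          
Eve   | 0          
Frank | 3          
Grace | 1          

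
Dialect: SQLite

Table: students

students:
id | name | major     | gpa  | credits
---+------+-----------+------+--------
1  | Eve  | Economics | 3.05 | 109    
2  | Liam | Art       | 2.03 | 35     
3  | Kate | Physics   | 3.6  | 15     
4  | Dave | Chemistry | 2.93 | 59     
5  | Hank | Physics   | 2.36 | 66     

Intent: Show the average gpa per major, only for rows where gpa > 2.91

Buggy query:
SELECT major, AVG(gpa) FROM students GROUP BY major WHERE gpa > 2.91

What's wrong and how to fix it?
Bug: Row-level WHERE must come before GROUP BY in the clause order

Fix: Move the WHERE clause before GROUP BY

Corrected query:
SELECT major, AVG(gpa) FROM students WHERE gpa > 2.91 GROUP BY major

Result:
major     | AVG(gpa)
----------+---------
Chemistry | 2.93    
Economics | 3.05    
Physics   | 3.6     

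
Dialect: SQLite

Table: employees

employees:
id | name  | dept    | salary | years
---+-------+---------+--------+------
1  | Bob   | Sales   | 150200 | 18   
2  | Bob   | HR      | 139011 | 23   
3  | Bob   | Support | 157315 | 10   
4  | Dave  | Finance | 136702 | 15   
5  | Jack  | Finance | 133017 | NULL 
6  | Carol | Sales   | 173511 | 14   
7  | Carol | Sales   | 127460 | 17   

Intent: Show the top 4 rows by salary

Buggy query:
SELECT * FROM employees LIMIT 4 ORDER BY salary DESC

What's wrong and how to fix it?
Bug: LIMIT must come after ORDER BY

Fix: Swap the clauses: ORDER BY first, then LIMIT

Corrected query:
SELECT * FROM employees ORDER BY salary DESC LIMIT 4

Result:
id | name  | dept    | salary | years
---+-------+---------+--------+------
6  | Carol | Sales   | 173511 | 14   
3  | Bob   | Support | 157315 | 10   
1  | Bob   | Sales   | 150200 | 18   
2  | Bob   | HR      | 139011 | 23   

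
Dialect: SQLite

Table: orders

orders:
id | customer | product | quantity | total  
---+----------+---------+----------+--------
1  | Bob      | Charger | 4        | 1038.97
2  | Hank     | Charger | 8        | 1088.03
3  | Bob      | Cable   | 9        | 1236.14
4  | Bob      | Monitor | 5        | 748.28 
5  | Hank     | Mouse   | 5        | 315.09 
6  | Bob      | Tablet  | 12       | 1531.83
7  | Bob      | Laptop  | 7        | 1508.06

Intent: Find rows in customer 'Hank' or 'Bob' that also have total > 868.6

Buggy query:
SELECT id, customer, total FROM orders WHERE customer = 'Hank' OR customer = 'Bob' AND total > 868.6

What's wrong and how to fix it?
Bug: Without parentheses, AND is evaluated before OR, so the total filter only applies to the 'Bob' branch

Fix: Add parentheses around the OR so the AND applies to both alternatives

Corrected query:
SELECT id, customer, total FROM orders WHERE (customer = 'Hank' OR customer = 'Bob') AND total > 868.6

Result:
id | customer | total  
---+----------+--------
1  | Bob      | 1038.97
2  | Hank     | 1088.03
3  | Bob      | 1236.14
6  | Bob      | 1531.83
7  | Bob      | 1508.06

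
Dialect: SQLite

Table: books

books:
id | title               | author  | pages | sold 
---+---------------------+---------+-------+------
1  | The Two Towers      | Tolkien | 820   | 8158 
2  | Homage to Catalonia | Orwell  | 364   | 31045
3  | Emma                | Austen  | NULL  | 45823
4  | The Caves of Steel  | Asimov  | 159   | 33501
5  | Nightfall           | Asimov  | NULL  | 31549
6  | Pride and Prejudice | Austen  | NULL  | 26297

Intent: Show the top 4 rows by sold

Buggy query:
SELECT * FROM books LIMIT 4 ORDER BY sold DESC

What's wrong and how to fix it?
Bug: LIMIT must come after ORDER BY

Fix: Sort with ORDER BY, then apply LIMIT

Corrected query:
SELECT * FROM books ORDER BY sold DESC LIMIT 4

Result:
id | title               | author | pages | sold 
---+---------------------+--------+-------+------
3  | Emma                | Austen | NULL  | 45823
4  | The Caves of Steel  | Asimov | 159   | 33501
5  | Nightfall           | Asimov | NULL  | 31549
2  | Homage to Catalonia | Orwell | 364   | 31045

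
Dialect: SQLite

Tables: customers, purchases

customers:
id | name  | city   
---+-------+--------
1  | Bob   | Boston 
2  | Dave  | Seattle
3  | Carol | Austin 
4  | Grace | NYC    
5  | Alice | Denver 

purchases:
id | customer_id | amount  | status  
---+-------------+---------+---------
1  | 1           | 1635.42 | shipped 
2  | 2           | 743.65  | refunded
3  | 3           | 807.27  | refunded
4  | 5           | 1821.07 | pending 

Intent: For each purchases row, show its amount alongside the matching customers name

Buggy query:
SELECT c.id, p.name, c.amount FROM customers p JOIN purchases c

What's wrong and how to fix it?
Bug: Missing join condition: each purchases row is matched to all customers rows instead of just its own

Fix: Specify the join condition linking the foreign key to the parent id

Corrected query:
SELECT c.id, p.name, c.amount FROM customers p JOIN purchases c ON c.customer_id = p.id

Result:
id | name  | amount 
---+-------+--------
1  | Bob   | 1635.42
2  | Dave  | 743.65 
3  | Carol | 807.27 
4  | Alice | 1821.07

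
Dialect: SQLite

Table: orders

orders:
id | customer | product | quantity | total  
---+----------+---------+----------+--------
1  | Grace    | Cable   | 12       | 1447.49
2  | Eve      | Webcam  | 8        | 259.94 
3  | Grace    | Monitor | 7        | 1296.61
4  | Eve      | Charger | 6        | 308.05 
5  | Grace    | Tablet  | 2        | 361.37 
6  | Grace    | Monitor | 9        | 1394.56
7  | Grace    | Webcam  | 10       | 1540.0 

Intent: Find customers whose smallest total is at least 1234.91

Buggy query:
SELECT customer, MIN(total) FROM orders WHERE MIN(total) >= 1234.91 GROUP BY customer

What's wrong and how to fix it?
Bug: MIN() in WHERE is a misuse of aggregate

Fix: Use HAVING for the per-group MIN condition

Corrected query:
SELECT customer, MIN(total) FROM orders GROUP BY customer HAVING MIN(total) >= 1234.91

Result:
(no rows)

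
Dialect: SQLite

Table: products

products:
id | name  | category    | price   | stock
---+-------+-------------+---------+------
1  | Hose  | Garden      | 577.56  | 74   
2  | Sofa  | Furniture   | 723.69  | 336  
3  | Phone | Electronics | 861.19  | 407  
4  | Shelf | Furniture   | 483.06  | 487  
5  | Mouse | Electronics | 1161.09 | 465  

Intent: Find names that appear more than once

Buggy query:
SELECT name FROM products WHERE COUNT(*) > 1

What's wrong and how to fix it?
Bug: COUNT(*) is an aggregate and cannot be used in WHERE

Fix: Group first, then use HAVING for the count condition

Corrected query:
SELECT name FROM products GROUP BY name HAVING COUNT(*) > 1

Result:
(no rows)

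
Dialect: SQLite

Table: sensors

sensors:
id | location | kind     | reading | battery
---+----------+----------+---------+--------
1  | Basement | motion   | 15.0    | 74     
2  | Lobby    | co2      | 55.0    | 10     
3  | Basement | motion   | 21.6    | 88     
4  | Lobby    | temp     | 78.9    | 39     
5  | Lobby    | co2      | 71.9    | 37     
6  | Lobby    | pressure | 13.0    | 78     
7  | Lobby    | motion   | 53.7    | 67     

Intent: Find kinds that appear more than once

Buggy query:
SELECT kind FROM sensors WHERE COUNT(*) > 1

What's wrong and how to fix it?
Bug: WHERE can't reference COUNT(*); aggregates are computed after WHERE

Fix: GROUP BY kind, then filter groups with HAVING COUNT(*) > 1

Corrected query:
SELECT kind FROM sensors GROUP BY kind HAVING COUNT(*) > 1

Result:
kind  
------
co2   
motion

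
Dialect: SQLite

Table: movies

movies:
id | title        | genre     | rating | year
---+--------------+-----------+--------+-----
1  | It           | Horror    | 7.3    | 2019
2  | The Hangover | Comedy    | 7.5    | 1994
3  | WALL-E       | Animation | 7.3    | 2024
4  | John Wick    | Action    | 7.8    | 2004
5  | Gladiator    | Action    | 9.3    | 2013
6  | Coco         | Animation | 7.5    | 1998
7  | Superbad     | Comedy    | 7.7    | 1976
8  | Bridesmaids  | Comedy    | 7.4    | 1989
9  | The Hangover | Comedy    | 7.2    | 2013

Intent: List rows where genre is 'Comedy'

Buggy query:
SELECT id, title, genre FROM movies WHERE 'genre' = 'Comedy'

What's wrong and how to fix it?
Bug: 'genre' in single quotes is a string literal, not the column; the comparison is literal-vs-literal and never true

Fix: Remove the quotes around the column name (or use double quotes for an identifier)

Corrected query:
SELECT id, title, genre FROM movies WHERE genre = 'Comedy'

Result:
id | title        | genre 
---+--------------+-------
2  | The Hangover | Comedy
7  | Superbad     | Comedy
8  | Bridesmaids  | Comedy
9  | The Hangover | Comedy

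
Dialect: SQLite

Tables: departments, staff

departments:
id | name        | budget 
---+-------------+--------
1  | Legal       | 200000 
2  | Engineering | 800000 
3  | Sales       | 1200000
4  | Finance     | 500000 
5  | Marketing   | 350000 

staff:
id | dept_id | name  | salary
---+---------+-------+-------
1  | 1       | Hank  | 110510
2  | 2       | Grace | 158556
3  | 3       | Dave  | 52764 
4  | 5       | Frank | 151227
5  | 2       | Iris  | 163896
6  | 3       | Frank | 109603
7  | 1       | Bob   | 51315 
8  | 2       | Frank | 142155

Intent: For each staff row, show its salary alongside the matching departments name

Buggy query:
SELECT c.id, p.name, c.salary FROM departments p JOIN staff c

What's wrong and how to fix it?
Bug: JOIN with no ON clause produces a cartesian product; every staff row pairs with every departments row

Fix: Specify the join condition linking the foreign key to the parent id

Corrected query:
SELECT c.id, p.name, c.salary FROM departments p JOIN staff c ON c.dept_id = p.id

Result:
id | name        | salary
---+-------------+-------
1  | Legal       | 110510
2  | Engineering | 158556
3  | Sales       | 52764 
4  | Marketing   | 151227
5  | Engineering | 163896
6  | Sales       | 109603
7  | Legal       | 51315 
8  | Engineering | 142155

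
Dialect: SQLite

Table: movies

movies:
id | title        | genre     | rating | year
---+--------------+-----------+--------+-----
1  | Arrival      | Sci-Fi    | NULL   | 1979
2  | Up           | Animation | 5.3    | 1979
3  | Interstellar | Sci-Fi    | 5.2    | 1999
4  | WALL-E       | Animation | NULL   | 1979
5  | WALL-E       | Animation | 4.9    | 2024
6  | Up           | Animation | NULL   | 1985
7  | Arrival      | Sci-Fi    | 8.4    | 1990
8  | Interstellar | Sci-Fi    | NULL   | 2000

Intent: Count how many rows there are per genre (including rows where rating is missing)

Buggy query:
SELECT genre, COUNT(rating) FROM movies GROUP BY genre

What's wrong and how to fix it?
Bug: COUNT(column) counts non-NULL values only; rows with NULL rating aren't counted

Fix: Replace COUNT(rating) with COUNT(*)

Corrected query:
SELECT genre, COUNT(*) FROM movies GROUP BY genre

Result:
genre     | COUNT(*)
----------+---------
Animation | 4       
Sci-Fi    | 4       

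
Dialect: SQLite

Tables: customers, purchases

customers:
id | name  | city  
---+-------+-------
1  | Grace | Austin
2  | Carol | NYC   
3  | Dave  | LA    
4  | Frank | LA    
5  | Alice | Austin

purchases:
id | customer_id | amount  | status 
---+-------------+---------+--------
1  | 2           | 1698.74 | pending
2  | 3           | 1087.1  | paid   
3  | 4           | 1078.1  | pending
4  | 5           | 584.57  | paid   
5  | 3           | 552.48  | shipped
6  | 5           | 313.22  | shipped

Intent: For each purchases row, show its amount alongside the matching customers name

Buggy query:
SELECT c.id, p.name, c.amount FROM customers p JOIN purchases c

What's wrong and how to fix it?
Bug: Missing join condition: each purchases row is matched to all customers rows instead of just its own

Fix: Specify the join condition linking the foreign key to the parent id

Corrected query:
SELECT c.id, p.name, c.amount FROM customers p JOIN purchases c ON c.customer_id = p.id

Result:
id | name  | amount 
---+-------+--------
1  | Carol | 1698.74
2  | Dave  | 1087.1 
3  | Frank | 1078.1 
4  | Alice | 584.57 
5  | Dave  | 552.48 
6  | Alice | 313.22 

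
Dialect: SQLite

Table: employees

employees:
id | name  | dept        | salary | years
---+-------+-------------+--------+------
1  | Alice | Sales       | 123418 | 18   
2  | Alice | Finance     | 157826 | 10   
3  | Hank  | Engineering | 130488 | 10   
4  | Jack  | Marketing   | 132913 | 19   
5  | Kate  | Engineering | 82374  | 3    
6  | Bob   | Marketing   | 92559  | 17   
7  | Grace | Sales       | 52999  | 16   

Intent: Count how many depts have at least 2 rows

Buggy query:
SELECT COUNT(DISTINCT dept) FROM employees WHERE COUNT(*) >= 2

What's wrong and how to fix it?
Bug: WHERE filters individual rows, not groups, so a group-level COUNT is invalid there

Fix: Group first with HAVING COUNT(*) >= 2, then COUNT the resulting groups

Corrected query:
SELECT COUNT(*) FROM (SELECT dept FROM employees GROUP BY dept HAVING COUNT(*) >= 2)

Result:
COUNT(*)
--------
3       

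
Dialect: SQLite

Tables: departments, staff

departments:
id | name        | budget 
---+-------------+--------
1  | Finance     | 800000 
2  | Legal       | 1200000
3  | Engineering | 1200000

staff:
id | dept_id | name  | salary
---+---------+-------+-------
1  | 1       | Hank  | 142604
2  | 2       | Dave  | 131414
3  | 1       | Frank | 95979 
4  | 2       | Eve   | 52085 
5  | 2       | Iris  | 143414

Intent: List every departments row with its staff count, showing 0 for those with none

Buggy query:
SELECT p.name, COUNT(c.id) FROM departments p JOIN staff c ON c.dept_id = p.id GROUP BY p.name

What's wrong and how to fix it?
Bug: INNER JOIN drops departments rows that have no matching staff rows

Fix: Switch to LEFT JOIN to retain unmatched parent rows

Corrected query:
SELECT p.name, COUNT(c.id) FROM departments p LEFT JOIN staff c ON c.dept_id = p.id GROUP BY p.name

Result:
name        | COUNT(c.id)
------------+------------
Engineering | 0          
Finance     | 2          
Legal       | 3          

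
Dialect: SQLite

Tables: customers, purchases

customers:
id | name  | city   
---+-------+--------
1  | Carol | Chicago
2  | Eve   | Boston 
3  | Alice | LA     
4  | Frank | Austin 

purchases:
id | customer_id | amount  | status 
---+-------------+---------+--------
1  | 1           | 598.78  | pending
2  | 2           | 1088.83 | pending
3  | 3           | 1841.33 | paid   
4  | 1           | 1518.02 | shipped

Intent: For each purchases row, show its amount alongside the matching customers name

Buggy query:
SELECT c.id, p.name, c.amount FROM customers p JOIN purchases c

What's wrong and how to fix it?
Bug: JOIN with no ON clause produces a cartesian product; every purchases row pairs with every customers row

Fix: Add ON c.customer_id = p.id to the JOIN

Corrected query:
SELECT c.id, p.name, c.amount FROM customers p JOIN purchases c ON c.customer_id = p.id

Result:
id | name  | amount 
---+-------+--------
1  | Carol | 598.78 
2  | Eve   | 1088.83
3  | Alice | 1841.33
4  | Carol | 1518.02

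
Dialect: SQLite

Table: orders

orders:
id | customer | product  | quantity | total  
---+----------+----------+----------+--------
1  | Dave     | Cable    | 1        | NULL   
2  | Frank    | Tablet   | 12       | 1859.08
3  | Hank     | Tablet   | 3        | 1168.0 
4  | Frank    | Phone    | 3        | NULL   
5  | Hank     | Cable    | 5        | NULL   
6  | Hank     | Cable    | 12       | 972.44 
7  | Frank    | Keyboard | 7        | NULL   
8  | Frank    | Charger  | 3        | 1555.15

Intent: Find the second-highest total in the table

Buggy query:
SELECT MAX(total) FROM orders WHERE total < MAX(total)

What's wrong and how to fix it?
Bug: The inner MAX is an aggregate inside WHERE, which is not allowed

Fix: Put the inner MAX in a scalar subquery

Corrected query:
SELECT MAX(total) FROM orders WHERE total < (SELECT MAX(total) FROM orders)

Result:
MAX(total)
----------
1555.15   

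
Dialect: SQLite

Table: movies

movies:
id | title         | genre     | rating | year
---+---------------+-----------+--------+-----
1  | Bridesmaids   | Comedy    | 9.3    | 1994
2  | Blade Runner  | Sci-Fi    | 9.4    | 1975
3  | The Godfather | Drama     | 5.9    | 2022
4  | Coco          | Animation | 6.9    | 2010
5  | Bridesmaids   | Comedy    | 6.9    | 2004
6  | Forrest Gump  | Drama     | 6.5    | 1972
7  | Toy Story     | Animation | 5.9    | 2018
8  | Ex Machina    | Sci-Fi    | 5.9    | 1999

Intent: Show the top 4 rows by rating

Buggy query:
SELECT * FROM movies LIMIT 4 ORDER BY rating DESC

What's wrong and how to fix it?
Bug: ORDER BY cannot follow LIMIT; LIMIT is the final clause

Fix: Sort with ORDER BY, then apply LIMIT

Corrected query:
SELECT * FROM movies ORDER BY rating DESC LIMIT 4

Result:
id | title        | genre     | rating | year
---+--------------+-----------+--------+-----
2  | Blade Runner | Sci-Fi    | 9.4    | 1975
1  | Bridesmaids  | Comedy    | 9.3    | 1994
4  | Coco         | Animation | 6.9    | 2010
5  | Bridesmaids  | Comedy    | 6.9    | 2004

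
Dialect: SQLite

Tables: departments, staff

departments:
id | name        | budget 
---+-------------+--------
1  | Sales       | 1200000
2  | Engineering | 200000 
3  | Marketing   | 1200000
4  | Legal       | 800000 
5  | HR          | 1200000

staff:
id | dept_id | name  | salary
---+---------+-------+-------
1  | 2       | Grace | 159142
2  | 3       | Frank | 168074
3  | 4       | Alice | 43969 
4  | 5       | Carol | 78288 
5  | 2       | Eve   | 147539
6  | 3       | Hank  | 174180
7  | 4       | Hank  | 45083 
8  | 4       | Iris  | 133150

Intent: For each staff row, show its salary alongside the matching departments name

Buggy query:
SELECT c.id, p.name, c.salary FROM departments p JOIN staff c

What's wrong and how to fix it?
Bug: JOIN with no ON clause produces a cartesian product; every staff row pairs with every departments row

Fix: Add ON c.dept_id = p.id to the JOIN

Corrected query:
SELECT c.id, p.name, c.salary FROM departments p JOIN staff c ON c.dept_id = p.id

Result:
id | name        | salary
---+-------------+-------
1  | Engineering | 159142
2  | Marketing   | 168074
3  | Legal       | 43969 
4  | HR          | 78288 
5  | Engineering | 147539
6  | Marketing   | 174180
7  | Legal       | 45083 
8  | Legal       | 133150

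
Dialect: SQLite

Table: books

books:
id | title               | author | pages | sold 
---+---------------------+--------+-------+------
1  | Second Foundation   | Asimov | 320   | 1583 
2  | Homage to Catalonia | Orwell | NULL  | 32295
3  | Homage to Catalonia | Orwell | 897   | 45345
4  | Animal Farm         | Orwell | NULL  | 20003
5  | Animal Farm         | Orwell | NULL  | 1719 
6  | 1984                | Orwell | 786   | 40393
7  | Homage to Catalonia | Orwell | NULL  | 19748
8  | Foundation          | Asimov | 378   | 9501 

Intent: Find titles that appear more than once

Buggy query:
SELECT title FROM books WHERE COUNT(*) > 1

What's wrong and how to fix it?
Bug: WHERE can't reference COUNT(*); aggregates are computed after WHERE

Fix: GROUP BY title, then filter groups with HAVING COUNT(*) > 1

Corrected query:
SELECT title FROM books GROUP BY title HAVING COUNT(*) > 1

Result:
title              
-------------------
Animal Farm        
Homage to Catalonia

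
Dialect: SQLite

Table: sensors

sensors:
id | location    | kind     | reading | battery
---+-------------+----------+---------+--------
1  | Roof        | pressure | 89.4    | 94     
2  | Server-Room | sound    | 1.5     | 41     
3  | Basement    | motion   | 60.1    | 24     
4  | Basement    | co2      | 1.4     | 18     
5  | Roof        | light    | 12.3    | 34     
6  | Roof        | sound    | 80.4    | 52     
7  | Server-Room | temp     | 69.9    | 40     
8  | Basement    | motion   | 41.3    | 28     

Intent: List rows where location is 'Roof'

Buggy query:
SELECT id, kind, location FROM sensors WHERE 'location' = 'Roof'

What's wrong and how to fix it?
Bug: Single quotes denote string literals in SQL; the column name is being compared as a constant string

Fix: Reference the column as location without single quotes

Corrected query:
SELECT id, kind, location FROM sensors WHERE location = 'Roof'

Result:
id | kind     | location
---+----------+---------
1  | pressure | Roof    
5  | light    | Roof    
6  | sound    | Roof    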